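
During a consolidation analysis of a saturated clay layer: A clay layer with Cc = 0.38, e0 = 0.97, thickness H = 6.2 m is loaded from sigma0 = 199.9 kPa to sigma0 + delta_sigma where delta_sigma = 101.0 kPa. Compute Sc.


Using Sc = Cc * H / (1 + e0) * log10((sigma0 + delta_sigma) / sigma0)
Stress ratio = (199.9 + 101.0) / 199.9 = 1.50525
log10(1.50525) = 0.177609
Cc * H / (1 + e0) = 0.38 * 6.2 / (1 + 0.97) = 1.19594
Sc = 1.19594 * 0.177609
Sc = 0.2124 m


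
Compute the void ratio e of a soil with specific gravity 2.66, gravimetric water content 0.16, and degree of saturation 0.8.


Result: 0.532

Derivation:
Using the relation e = Gs * w / S
e = 2.66 * 0.16 / 0.8
e = 0.532


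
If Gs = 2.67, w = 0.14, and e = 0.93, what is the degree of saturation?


Using S = Gs * w / e
S = 2.67 * 0.14 / 0.93
S = 0.4019


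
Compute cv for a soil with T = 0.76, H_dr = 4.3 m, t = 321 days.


Using cv = T * H_dr^2 / t
H_dr^2 = 4.3^2 = 18.49
cv = 0.76 * 18.49 / 321
cv = 0.04378 m^2/day


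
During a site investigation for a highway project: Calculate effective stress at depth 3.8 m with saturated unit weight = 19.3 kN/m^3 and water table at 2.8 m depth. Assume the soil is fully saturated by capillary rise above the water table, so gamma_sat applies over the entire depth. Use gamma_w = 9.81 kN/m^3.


Total stress = gamma_sat * depth
sigma = 19.3 * 3.8 = 73.34 kPa
Pore water pressure u = gamma_w * (depth - d_wt)
u = 9.81 * (3.8 - 2.8) = 9.81 kPa
Effective stress = sigma - u
sigma' = 73.34 - 9.81 = 63.53 kPa


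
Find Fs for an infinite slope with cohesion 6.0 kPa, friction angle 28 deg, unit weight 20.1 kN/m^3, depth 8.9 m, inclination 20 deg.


Result: 1.565

Derivation:
Using Fs = c / (gamma*H*sin(beta)*cos(beta)) + tan(phi)/tan(beta)
Cohesion contribution = 6.0 / (20.1*8.9*sin(20)*cos(20))
Cohesion contribution = 0.104358
Friction contribution = tan(28)/tan(20) = 1.46086
Fs = 0.104358 + 1.46086
Fs = 1.565


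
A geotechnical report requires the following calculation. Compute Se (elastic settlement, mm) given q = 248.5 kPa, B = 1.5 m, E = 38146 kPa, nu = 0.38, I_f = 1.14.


Using Se = q * B * (1 - nu^2) * I_f / E
1 - nu^2 = 1 - 0.38^2 = 0.8556
Se = 248.5 * 1.5 * 0.8556 * 1.14 / 38146
Se = 0.009531 m
Convert to mm: Se = 0.009531 * 1000 = 9.531 mm


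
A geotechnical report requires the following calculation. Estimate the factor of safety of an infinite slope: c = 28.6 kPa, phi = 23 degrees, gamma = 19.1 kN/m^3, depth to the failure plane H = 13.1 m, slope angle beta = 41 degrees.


Using Fs = c / (gamma*H*sin(beta)*cos(beta)) + tan(phi)/tan(beta)
Cohesion contribution = 28.6 / (19.1*13.1*sin(41)*cos(41))
Cohesion contribution = 0.230855
Friction contribution = tan(23)/tan(41) = 0.488302
Fs = 0.230855 + 0.488302
Fs = 0.719


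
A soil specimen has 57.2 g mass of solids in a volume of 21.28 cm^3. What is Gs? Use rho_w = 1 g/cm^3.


Result: 2.688

Derivation:
Using Gs = m_s / (V_s * rho_w)
Since rho_w = 1 g/cm^3:
Gs = 57.2 / 21.28
Gs = 2.688


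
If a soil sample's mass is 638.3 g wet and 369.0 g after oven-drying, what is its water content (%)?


Result: 72.98 %

Derivation:
Using w = (m_wet - m_dry) / m_dry * 100
m_wet - m_dry = 638.3 - 369.0 = 269.3 g
w = 269.3 / 369.0 * 100
w = 72.98 %


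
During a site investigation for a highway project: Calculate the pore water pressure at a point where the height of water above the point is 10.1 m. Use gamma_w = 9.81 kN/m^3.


Using u = gamma_w * h_w
u = 9.81 * 10.1
u = 99.08 kPa


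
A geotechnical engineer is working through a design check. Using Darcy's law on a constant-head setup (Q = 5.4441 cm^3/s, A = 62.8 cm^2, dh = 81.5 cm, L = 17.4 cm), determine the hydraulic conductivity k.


Compute hydraulic gradient:
i = dh / L = 81.5 / 17.4 = 4.68391
Then apply Darcy's law:
k = Q / (A * i)
k = 5.4441 / (62.8 * 4.68391)
k = 5.4441 / 294.149
k = 0.018508 cm/s


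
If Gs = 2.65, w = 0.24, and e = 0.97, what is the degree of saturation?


Using S = Gs * w / e
S = 2.65 * 0.24 / 0.97
S = 0.6557


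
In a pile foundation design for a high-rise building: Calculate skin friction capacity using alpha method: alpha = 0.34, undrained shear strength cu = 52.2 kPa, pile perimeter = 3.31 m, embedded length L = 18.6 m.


Using Qs = alpha * cu * perimeter * L
Qs = 0.34 * 52.2 * 3.31 * 18.6
Qs = 1092.67 kN


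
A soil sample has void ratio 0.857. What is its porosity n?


Using the relation n = e / (1 + e)
n = 0.857 / (1 + 0.857)
n = 0.857 / 1.857
n = 0.4615


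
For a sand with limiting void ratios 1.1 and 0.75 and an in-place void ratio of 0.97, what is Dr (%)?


Using Dr = (e_max - e) / (e_max - e_min) * 100
e_max - e = 1.1 - 0.97 = 0.13
e_max - e_min = 1.1 - 0.75 = 0.35
Dr = 0.13 / 0.35 * 100
Dr = 37.14 %


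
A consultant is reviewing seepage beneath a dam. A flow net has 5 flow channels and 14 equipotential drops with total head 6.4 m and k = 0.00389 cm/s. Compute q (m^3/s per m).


Convert k to m/s for unit consistency with H:
k = 0.00389 cm/s = 0.00389 / 100 m/s = 3.89e-05 m/s
Using q = k * H * Nf / Nd
Nf / Nd = 5 / 14 = 0.3571
q = 3.89e-05 * 6.4 * 0.3571
q = 8.891e-05 m^3/s per m


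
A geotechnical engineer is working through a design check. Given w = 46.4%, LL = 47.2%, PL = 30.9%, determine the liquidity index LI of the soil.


First compute the plasticity index:
PI = LL - PL = 47.2 - 30.9 = 16.3
Then compute the liquidity index:
LI = (w - PL) / PI
LI = (46.4 - 30.9) / 16.3
LI = 0.951


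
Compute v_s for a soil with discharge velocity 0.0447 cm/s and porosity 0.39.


Using v_s = v_d / n
v_s = 0.0447 / 0.39
v_s = 0.11462 cm/s


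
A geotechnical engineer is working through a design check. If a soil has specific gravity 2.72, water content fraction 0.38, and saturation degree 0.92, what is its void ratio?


Result: 1.1235

Derivation:
Using the relation e = Gs * w / S
e = 2.72 * 0.38 / 0.92
e = 1.1235


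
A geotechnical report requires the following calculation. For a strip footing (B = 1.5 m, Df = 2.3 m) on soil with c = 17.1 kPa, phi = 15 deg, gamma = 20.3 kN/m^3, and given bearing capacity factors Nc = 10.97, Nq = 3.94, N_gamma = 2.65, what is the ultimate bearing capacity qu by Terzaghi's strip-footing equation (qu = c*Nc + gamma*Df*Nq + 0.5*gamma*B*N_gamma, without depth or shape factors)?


Compute qu = c*Nc + gamma*Df*Nq + 0.5*gamma*B*N_gamma
Term 1: 17.1 * 10.97 = 187.587
Term 2: 20.3 * 2.3 * 3.94 = 183.9586
Term 3: 0.5 * 20.3 * 1.5 * 2.65 = 40.34625
qu = 187.587 + 183.9586 + 40.34625
qu = 411.89 kPa


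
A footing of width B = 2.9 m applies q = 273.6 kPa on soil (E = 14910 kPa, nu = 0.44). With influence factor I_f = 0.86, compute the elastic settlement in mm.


Using Se = q * B * (1 - nu^2) * I_f / E
1 - nu^2 = 1 - 0.44^2 = 0.8064
Se = 273.6 * 2.9 * 0.8064 * 0.86 / 14910
Se = 0.036905 m
Convert to mm: Se = 0.036905 * 1000 = 36.905 mm


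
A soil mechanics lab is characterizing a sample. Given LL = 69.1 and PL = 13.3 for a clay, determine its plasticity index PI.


Using PI = LL - PL
PI = 69.1 - 13.3
PI = 55.8


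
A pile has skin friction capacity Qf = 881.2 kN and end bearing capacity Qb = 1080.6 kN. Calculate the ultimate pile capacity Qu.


Using Qu = Qf + Qb
Qu = 881.2 + 1080.6
Qu = 1961.8 kN


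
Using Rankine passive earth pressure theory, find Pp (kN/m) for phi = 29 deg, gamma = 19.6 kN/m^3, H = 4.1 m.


Compute passive earth pressure coefficient:
Kp = tan^2(45 + phi/2) = tan^2(59.5) = 2.88206
Compute passive force:
Pp = 0.5 * Kp * gamma * H^2
Pp = 0.5 * 2.88206 * 19.6 * 4.1^2
Pp = 474.78 kN/m


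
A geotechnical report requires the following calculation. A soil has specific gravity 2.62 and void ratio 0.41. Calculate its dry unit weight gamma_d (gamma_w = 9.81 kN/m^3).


Result: 18.229 kN/m^3

Derivation:
Using gamma_d = Gs * gamma_w / (1 + e)
gamma_d = 2.62 * 9.81 / (1 + 0.41)
gamma_d = 2.62 * 9.81 / 1.41
gamma_d = 18.229 kN/m^3


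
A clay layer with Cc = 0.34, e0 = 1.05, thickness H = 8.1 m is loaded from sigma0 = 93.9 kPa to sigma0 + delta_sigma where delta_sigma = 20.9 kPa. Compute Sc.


Result: 0.1172 m

Derivation:
Using Sc = Cc * H / (1 + e0) * log10((sigma0 + delta_sigma) / sigma0)
Stress ratio = (93.9 + 20.9) / 93.9 = 1.22258
log10(1.22258) = 0.0872763
Cc * H / (1 + e0) = 0.34 * 8.1 / (1 + 1.05) = 1.34341
Sc = 1.34341 * 0.0872763
Sc = 0.1172 m


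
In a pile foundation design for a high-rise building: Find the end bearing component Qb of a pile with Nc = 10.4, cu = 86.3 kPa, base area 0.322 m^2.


Using Qb = Nc * cu * Ab
Qb = 10.4 * 86.3 * 0.322
Qb = 289.0 kN


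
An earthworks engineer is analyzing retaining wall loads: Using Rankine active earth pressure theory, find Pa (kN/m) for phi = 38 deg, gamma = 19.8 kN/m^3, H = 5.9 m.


Compute active earth pressure coefficient:
Ka = tan^2(45 - phi/2) = tan^2(26.0) = 0.237883
Compute active force:
Pa = 0.5 * Ka * gamma * H^2
Pa = 0.5 * 0.237883 * 19.8 * 5.9^2
Pa = 81.98 kN/m


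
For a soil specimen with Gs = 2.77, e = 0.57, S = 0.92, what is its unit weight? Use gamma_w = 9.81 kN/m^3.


Using gamma = gamma_w * (Gs + S*e) / (1 + e)
Numerator: Gs + S*e = 2.77 + 0.92*0.57 = 3.2944
Denominator: 1 + e = 1 + 0.57 = 1.57
gamma = 9.81 * 3.2944 / 1.57
gamma = 20.585 kN/m^3


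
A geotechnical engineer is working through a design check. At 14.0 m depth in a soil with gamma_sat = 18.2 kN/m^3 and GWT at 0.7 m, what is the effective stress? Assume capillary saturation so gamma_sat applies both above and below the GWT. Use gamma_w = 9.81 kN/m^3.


Total stress = gamma_sat * depth
sigma = 18.2 * 14.0 = 254.8 kPa
Pore water pressure u = gamma_w * (depth - d_wt)
u = 9.81 * (14.0 - 0.7) = 130.473 kPa
Effective stress = sigma - u
sigma' = 254.8 - 130.473 = 124.33 kPa


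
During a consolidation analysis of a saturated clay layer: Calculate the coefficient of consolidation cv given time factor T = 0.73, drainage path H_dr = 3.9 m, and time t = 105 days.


Result: 0.10575 m^2/day

Derivation:
Using cv = T * H_dr^2 / t
H_dr^2 = 3.9^2 = 15.21
cv = 0.73 * 15.21 / 105
cv = 0.10575 m^2/day


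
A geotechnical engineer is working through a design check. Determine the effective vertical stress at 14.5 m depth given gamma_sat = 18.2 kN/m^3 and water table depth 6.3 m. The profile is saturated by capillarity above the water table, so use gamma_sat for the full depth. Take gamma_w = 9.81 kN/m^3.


Total stress = gamma_sat * depth
sigma = 18.2 * 14.5 = 263.9 kPa
Pore water pressure u = gamma_w * (depth - d_wt)
u = 9.81 * (14.5 - 6.3) = 80.442 kPa
Effective stress = sigma - u
sigma' = 263.9 - 80.442 = 183.46 kPa


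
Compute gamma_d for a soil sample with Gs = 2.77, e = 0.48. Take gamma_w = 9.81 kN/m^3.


Result: 18.361 kN/m^3

Derivation:
Using gamma_d = Gs * gamma_w / (1 + e)
gamma_d = 2.77 * 9.81 / (1 + 0.48)
gamma_d = 2.77 * 9.81 / 1.48
gamma_d = 18.361 kN/m^3


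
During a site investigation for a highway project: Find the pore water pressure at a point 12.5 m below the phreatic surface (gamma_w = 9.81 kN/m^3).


Using u = gamma_w * h_w
u = 9.81 * 12.5
u = 122.62 kPa


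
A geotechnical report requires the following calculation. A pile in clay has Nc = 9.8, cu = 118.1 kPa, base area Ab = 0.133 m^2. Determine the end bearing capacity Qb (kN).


Using Qb = Nc * cu * Ab
Qb = 9.8 * 118.1 * 0.133
Qb = 153.93 kN


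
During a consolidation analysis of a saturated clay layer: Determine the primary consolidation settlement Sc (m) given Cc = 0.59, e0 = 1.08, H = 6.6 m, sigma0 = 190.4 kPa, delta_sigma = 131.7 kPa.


Using Sc = Cc * H / (1 + e0) * log10((sigma0 + delta_sigma) / sigma0)
Stress ratio = (190.4 + 131.7) / 190.4 = 1.6917
log10(1.6917) = 0.228324
Cc * H / (1 + e0) = 0.59 * 6.6 / (1 + 1.08) = 1.87212
Sc = 1.87212 * 0.228324
Sc = 0.4274 m


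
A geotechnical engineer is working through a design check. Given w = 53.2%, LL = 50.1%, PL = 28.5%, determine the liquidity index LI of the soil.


First compute the plasticity index:
PI = LL - PL = 50.1 - 28.5 = 21.6
Then compute the liquidity index:
LI = (w - PL) / PI
LI = (53.2 - 28.5) / 21.6
LI = 1.144


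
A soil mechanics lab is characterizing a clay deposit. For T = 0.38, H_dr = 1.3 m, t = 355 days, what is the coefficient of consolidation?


Using cv = T * H_dr^2 / t
H_dr^2 = 1.3^2 = 1.69
cv = 0.38 * 1.69 / 355
cv = 0.00181 m^2/day


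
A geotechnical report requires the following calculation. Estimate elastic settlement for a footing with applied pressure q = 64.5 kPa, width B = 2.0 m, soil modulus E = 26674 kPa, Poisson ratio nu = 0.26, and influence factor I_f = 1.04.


Using Se = q * B * (1 - nu^2) * I_f / E
1 - nu^2 = 1 - 0.26^2 = 0.9324
Se = 64.5 * 2.0 * 0.9324 * 1.04 / 26674
Se = 0.004690 m
Convert to mm: Se = 0.004690 * 1000 = 4.69 mm


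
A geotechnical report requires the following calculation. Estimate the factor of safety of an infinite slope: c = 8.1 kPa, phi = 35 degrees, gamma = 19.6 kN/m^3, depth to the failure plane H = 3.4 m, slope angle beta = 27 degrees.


Using Fs = c / (gamma*H*sin(beta)*cos(beta)) + tan(phi)/tan(beta)
Cohesion contribution = 8.1 / (19.6*3.4*sin(27)*cos(27))
Cohesion contribution = 0.300485
Friction contribution = tan(35)/tan(27) = 1.37423
Fs = 0.300485 + 1.37423
Fs = 1.675


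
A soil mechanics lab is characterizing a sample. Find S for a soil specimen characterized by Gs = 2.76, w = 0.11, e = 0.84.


Using S = Gs * w / e
S = 2.76 * 0.11 / 0.84
S = 0.3614


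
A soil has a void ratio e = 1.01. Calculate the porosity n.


Using the relation n = e / (1 + e)
n = 1.01 / (1 + 1.01)
n = 1.01 / 2.01
n = 0.5025


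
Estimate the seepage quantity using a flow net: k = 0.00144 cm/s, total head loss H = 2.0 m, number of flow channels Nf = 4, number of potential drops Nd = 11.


Result: 1.047e-05 m^3/s per m

Derivation:
Convert k to m/s for unit consistency with H:
k = 0.00144 cm/s = 0.00144 / 100 m/s = 1.44e-05 m/s
Using q = k * H * Nf / Nd
Nf / Nd = 4 / 11 = 0.3636
q = 1.44e-05 * 2.0 * 0.3636
q = 1.047e-05 m^3/s per m


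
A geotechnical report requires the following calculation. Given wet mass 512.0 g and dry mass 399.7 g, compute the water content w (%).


Using w = (m_wet - m_dry) / m_dry * 100
m_wet - m_dry = 512.0 - 399.7 = 112.3 g
w = 112.3 / 399.7 * 100
w = 28.1 %


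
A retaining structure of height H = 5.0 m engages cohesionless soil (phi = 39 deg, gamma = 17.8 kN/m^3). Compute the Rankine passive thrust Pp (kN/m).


Compute passive earth pressure coefficient:
Kp = tan^2(45 + phi/2) = tan^2(64.5) = 4.395495
Compute passive force:
Pp = 0.5 * Kp * gamma * H^2
Pp = 0.5 * 4.395495 * 17.8 * 5.0^2
Pp = 978.0 kN/m


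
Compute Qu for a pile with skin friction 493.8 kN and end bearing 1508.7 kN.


Result: 2002.5 kN

Derivation:
Using Qu = Qf + Qb
Qu = 493.8 + 1508.7
Qu = 2002.5 kN


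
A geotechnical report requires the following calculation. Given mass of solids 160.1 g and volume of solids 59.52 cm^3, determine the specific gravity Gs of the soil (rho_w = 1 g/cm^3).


Using Gs = m_s / (V_s * rho_w)
Since rho_w = 1 g/cm^3:
Gs = 160.1 / 59.52
Gs = 2.69


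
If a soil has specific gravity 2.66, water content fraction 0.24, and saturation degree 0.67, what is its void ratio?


Using the relation e = Gs * w / S
e = 2.66 * 0.24 / 0.67
e = 0.9528


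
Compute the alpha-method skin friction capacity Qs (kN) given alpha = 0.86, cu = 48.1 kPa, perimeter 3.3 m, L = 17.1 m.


Using Qs = alpha * cu * perimeter * L
Qs = 0.86 * 48.1 * 3.3 * 17.1
Qs = 2334.28 kN


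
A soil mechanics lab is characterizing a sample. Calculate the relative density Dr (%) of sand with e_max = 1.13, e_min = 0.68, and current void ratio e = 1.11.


Using Dr = (e_max - e) / (e_max - e_min) * 100
e_max - e = 1.13 - 1.11 = 0.02
e_max - e_min = 1.13 - 0.68 = 0.45
Dr = 0.02 / 0.45 * 100
Dr = 4.44 %


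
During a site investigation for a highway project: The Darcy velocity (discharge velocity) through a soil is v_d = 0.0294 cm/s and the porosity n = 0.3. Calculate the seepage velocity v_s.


Using v_s = v_d / n
v_s = 0.0294 / 0.3
v_s = 0.098 cm/s


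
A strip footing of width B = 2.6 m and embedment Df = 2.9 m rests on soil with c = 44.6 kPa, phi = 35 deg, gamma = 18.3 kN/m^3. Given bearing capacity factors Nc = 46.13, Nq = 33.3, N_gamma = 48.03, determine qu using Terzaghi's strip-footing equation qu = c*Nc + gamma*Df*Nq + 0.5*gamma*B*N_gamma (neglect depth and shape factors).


Result: 4967.26 kPa

Derivation:
Compute qu = c*Nc + gamma*Df*Nq + 0.5*gamma*B*N_gamma
Term 1: 44.6 * 46.13 = 2057.398
Term 2: 18.3 * 2.9 * 33.3 = 1767.231
Term 3: 0.5 * 18.3 * 2.6 * 48.03 = 1142.6337
qu = 2057.398 + 1767.231 + 1142.6337
qu = 4967.26 kPa


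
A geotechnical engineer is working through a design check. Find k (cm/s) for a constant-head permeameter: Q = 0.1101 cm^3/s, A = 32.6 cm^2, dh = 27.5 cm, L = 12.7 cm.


Result: 0.00156 cm/s

Derivation:
Compute hydraulic gradient:
i = dh / L = 27.5 / 12.7 = 2.16535
Then apply Darcy's law:
k = Q / (A * i)
k = 0.1101 / (32.6 * 2.16535)
k = 0.1101 / 70.5906
k = 0.00156 cm/s


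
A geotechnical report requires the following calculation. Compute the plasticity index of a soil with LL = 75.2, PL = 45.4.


Using PI = LL - PL
PI = 75.2 - 45.4
PI = 29.8


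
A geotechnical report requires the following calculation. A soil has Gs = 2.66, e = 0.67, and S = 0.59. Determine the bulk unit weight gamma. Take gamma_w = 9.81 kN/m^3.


Using gamma = gamma_w * (Gs + S*e) / (1 + e)
Numerator: Gs + S*e = 2.66 + 0.59*0.67 = 3.0553
Denominator: 1 + e = 1 + 0.67 = 1.67
gamma = 9.81 * 3.0553 / 1.67
gamma = 17.948 kN/m^3


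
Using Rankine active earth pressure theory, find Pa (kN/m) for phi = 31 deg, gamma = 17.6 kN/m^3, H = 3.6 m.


Compute active earth pressure coefficient:
Ka = tan^2(45 - phi/2) = tan^2(29.5) = 0.320099
Compute active force:
Pa = 0.5 * Ka * gamma * H^2
Pa = 0.5 * 0.320099 * 17.6 * 3.6^2
Pa = 36.51 kN/m


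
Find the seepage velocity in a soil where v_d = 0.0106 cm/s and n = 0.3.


Using v_s = v_d / n
v_s = 0.0106 / 0.3
v_s = 0.03533 cm/s


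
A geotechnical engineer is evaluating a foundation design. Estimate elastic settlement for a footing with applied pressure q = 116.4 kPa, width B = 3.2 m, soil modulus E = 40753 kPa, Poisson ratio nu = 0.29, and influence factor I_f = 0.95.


Using Se = q * B * (1 - nu^2) * I_f / E
1 - nu^2 = 1 - 0.29^2 = 0.9159
Se = 116.4 * 3.2 * 0.9159 * 0.95 / 40753
Se = 0.007953 m
Convert to mm: Se = 0.007953 * 1000 = 7.953 mm


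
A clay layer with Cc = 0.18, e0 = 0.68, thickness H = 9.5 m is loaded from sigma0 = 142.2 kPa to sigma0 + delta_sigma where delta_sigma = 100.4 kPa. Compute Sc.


Using Sc = Cc * H / (1 + e0) * log10((sigma0 + delta_sigma) / sigma0)
Stress ratio = (142.2 + 100.4) / 142.2 = 1.70605
log10(1.70605) = 0.231991
Cc * H / (1 + e0) = 0.18 * 9.5 / (1 + 0.68) = 1.01786
Sc = 1.01786 * 0.231991
Sc = 0.2361 m


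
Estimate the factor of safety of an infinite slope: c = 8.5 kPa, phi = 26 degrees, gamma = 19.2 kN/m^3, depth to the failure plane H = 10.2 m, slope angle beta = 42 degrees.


Using Fs = c / (gamma*H*sin(beta)*cos(beta)) + tan(phi)/tan(beta)
Cohesion contribution = 8.5 / (19.2*10.2*sin(42)*cos(42))
Cohesion contribution = 0.0872837
Friction contribution = tan(26)/tan(42) = 0.541682
Fs = 0.0872837 + 0.541682
Fs = 0.629


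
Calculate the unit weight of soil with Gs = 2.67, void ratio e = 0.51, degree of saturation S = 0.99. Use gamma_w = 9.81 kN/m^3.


Using gamma = gamma_w * (Gs + S*e) / (1 + e)
Numerator: Gs + S*e = 2.67 + 0.99*0.51 = 3.1749
Denominator: 1 + e = 1 + 0.51 = 1.51
gamma = 9.81 * 3.1749 / 1.51
gamma = 20.626 kN/m^3


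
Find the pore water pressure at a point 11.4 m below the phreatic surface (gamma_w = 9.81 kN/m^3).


Using u = gamma_w * h_w
u = 9.81 * 11.4
u = 111.83 kPa


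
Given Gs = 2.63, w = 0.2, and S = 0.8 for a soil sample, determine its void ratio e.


Using the relation e = Gs * w / S
e = 2.63 * 0.2 / 0.8
e = 0.6575


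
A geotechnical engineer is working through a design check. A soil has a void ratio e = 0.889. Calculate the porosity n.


Using the relation n = e / (1 + e)
n = 0.889 / (1 + 0.889)
n = 0.889 / 1.889
n = 0.4706


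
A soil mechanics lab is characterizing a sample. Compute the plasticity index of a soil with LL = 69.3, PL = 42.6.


Using PI = LL - PL
PI = 69.3 - 42.6
PI = 26.7


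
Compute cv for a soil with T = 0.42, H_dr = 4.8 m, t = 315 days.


Using cv = T * H_dr^2 / t
H_dr^2 = 4.8^2 = 23.04
cv = 0.42 * 23.04 / 315
cv = 0.03072 m^2/day


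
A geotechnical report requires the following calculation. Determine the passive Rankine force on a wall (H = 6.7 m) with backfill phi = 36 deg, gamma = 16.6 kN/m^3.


Result: 1435.15 kN/m

Derivation:
Compute passive earth pressure coefficient:
Kp = tan^2(45 + phi/2) = tan^2(63.0) = 3.85184
Compute passive force:
Pp = 0.5 * Kp * gamma * H^2
Pp = 0.5 * 3.85184 * 16.6 * 6.7^2
Pp = 1435.15 kN/m


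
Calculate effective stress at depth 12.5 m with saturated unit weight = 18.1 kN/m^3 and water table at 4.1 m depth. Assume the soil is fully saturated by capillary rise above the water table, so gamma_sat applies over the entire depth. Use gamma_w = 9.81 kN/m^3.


Total stress = gamma_sat * depth
sigma = 18.1 * 12.5 = 226.25 kPa
Pore water pressure u = gamma_w * (depth - d_wt)
u = 9.81 * (12.5 - 4.1) = 82.404 kPa
Effective stress = sigma - u
sigma' = 226.25 - 82.404 = 143.85 kPa


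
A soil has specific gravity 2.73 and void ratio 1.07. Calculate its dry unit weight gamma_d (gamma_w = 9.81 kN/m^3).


Using gamma_d = Gs * gamma_w / (1 + e)
gamma_d = 2.73 * 9.81 / (1 + 1.07)
gamma_d = 2.73 * 9.81 / 2.07
gamma_d = 12.938 kN/m^3


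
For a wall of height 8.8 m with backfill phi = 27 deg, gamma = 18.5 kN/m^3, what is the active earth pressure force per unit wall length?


Result: 269.0 kN/m

Derivation:
Compute active earth pressure coefficient:
Ka = tan^2(45 - phi/2) = tan^2(31.5) = 0.375525
Compute active force:
Pa = 0.5 * Ka * gamma * H^2
Pa = 0.5 * 0.375525 * 18.5 * 8.8^2
Pa = 269.0 kN/m


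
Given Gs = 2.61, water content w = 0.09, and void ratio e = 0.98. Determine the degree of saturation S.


Result: 0.2397

Derivation:
Using S = Gs * w / e
S = 2.61 * 0.09 / 0.98
S = 0.2397


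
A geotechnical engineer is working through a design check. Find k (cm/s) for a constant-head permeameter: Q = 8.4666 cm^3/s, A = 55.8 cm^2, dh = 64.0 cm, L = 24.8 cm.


Compute hydraulic gradient:
i = dh / L = 64.0 / 24.8 = 2.58065
Then apply Darcy's law:
k = Q / (A * i)
k = 8.4666 / (55.8 * 2.58065)
k = 8.4666 / 144
k = 0.058796 cm/s


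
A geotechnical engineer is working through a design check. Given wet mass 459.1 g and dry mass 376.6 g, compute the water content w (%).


Using w = (m_wet - m_dry) / m_dry * 100
m_wet - m_dry = 459.1 - 376.6 = 82.5 g
w = 82.5 / 376.6 * 100
w = 21.91 %


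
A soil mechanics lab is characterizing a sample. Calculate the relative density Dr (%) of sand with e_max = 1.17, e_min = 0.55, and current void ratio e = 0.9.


Using Dr = (e_max - e) / (e_max - e_min) * 100
e_max - e = 1.17 - 0.9 = 0.27
e_max - e_min = 1.17 - 0.55 = 0.62
Dr = 0.27 / 0.62 * 100
Dr = 43.55 %


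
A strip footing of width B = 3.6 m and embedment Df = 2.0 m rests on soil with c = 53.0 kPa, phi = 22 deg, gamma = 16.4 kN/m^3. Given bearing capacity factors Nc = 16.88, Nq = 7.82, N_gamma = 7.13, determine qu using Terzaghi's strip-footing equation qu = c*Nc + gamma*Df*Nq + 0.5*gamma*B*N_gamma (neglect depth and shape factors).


Result: 1361.61 kPa

Derivation:
Compute qu = c*Nc + gamma*Df*Nq + 0.5*gamma*B*N_gamma
Term 1: 53.0 * 16.88 = 894.64
Term 2: 16.4 * 2.0 * 7.82 = 256.496
Term 3: 0.5 * 16.4 * 3.6 * 7.13 = 210.4776
qu = 894.64 + 256.496 + 210.4776
qu = 1361.61 kPa


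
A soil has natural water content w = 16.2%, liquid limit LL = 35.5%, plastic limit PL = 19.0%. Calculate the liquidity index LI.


First compute the plasticity index:
PI = LL - PL = 35.5 - 19.0 = 16.5
Then compute the liquidity index:
LI = (w - PL) / PI
LI = (16.2 - 19.0) / 16.5
LI = -0.17


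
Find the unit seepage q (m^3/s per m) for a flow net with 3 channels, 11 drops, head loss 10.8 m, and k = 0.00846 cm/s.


Result: 0.0002492 m^3/s per m

Derivation:
Convert k to m/s for unit consistency with H:
k = 0.00846 cm/s = 0.00846 / 100 m/s = 8.46e-05 m/s
Using q = k * H * Nf / Nd
Nf / Nd = 3 / 11 = 0.2727
q = 8.46e-05 * 10.8 * 0.2727
q = 0.0002492 m^3/s per m


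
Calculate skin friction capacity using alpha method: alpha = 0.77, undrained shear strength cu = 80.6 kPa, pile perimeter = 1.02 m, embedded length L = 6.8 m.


Using Qs = alpha * cu * perimeter * L
Qs = 0.77 * 80.6 * 1.02 * 6.8
Qs = 430.46 kN


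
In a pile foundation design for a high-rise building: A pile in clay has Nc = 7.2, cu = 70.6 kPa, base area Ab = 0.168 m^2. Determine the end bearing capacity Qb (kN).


Result: 85.4 kN

Derivation:
Using Qb = Nc * cu * Ab
Qb = 7.2 * 70.6 * 0.168
Qb = 85.4 kN


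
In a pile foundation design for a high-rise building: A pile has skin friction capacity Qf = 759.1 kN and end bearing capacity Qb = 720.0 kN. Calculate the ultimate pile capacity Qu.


Result: 1479.1 kN

Derivation:
Using Qu = Qf + Qb
Qu = 759.1 + 720.0
Qu = 1479.1 kN


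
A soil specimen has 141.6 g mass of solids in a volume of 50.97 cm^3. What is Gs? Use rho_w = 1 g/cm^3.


Using Gs = m_s / (V_s * rho_w)
Since rho_w = 1 g/cm^3:
Gs = 141.6 / 50.97
Gs = 2.778


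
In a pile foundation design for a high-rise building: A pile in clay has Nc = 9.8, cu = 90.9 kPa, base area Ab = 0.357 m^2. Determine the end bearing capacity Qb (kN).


Using Qb = Nc * cu * Ab
Qb = 9.8 * 90.9 * 0.357
Qb = 318.02 kN


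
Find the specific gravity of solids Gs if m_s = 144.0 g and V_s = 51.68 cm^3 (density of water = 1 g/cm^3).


Result: 2.786

Derivation:
Using Gs = m_s / (V_s * rho_w)
Since rho_w = 1 g/cm^3:
Gs = 144.0 / 51.68
Gs = 2.786


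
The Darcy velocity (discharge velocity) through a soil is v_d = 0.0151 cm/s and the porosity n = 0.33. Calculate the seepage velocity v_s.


Result: 0.04576 cm/s

Derivation:
Using v_s = v_d / n
v_s = 0.0151 / 0.33
v_s = 0.04576 cm/s


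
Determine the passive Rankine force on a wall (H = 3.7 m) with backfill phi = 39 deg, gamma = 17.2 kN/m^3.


Compute passive earth pressure coefficient:
Kp = tan^2(45 + phi/2) = tan^2(64.5) = 4.395495
Compute passive force:
Pp = 0.5 * Kp * gamma * H^2
Pp = 0.5 * 4.395495 * 17.2 * 3.7^2
Pp = 517.5 kN/m


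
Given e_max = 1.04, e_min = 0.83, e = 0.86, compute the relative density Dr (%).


Result: 85.71 %

Derivation:
Using Dr = (e_max - e) / (e_max - e_min) * 100
e_max - e = 1.04 - 0.86 = 0.18
e_max - e_min = 1.04 - 0.83 = 0.21
Dr = 0.18 / 0.21 * 100
Dr = 85.71 %


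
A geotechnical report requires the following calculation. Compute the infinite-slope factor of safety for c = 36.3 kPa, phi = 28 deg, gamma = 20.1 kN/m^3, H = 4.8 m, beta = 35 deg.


Result: 1.56

Derivation:
Using Fs = c / (gamma*H*sin(beta)*cos(beta)) + tan(phi)/tan(beta)
Cohesion contribution = 36.3 / (20.1*4.8*sin(35)*cos(35))
Cohesion contribution = 0.800781
Friction contribution = tan(28)/tan(35) = 0.75936
Fs = 0.800781 + 0.75936
Fs = 1.56


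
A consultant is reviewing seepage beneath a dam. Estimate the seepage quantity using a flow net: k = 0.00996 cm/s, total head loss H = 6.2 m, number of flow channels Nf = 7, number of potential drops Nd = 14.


Convert k to m/s for unit consistency with H:
k = 0.00996 cm/s = 0.00996 / 100 m/s = 9.96e-05 m/s
Using q = k * H * Nf / Nd
Nf / Nd = 7 / 14 = 0.5
q = 9.96e-05 * 6.2 * 0.5
q = 0.0003088 m^3/s per m


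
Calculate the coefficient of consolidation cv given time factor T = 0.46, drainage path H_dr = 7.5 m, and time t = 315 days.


Using cv = T * H_dr^2 / t
H_dr^2 = 7.5^2 = 56.25
cv = 0.46 * 56.25 / 315
cv = 0.08214 m^2/day


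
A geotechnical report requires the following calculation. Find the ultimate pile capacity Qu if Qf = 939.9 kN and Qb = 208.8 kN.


Using Qu = Qf + Qb
Qu = 939.9 + 208.8
Qu = 1148.7 kN


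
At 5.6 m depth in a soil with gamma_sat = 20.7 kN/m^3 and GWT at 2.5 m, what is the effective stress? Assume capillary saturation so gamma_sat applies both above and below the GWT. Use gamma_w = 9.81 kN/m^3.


Total stress = gamma_sat * depth
sigma = 20.7 * 5.6 = 115.92 kPa
Pore water pressure u = gamma_w * (depth - d_wt)
u = 9.81 * (5.6 - 2.5) = 30.411 kPa
Effective stress = sigma - u
sigma' = 115.92 - 30.411 = 85.51 kPa


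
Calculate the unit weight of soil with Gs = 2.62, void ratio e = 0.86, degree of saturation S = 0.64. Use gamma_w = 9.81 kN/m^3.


Using gamma = gamma_w * (Gs + S*e) / (1 + e)
Numerator: Gs + S*e = 2.62 + 0.64*0.86 = 3.1704
Denominator: 1 + e = 1 + 0.86 = 1.86
gamma = 9.81 * 3.1704 / 1.86
gamma = 16.721 kN/m^3


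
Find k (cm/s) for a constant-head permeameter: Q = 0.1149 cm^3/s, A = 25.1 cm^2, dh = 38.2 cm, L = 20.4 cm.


Result: 0.002445 cm/s

Derivation:
Compute hydraulic gradient:
i = dh / L = 38.2 / 20.4 = 1.87255
Then apply Darcy's law:
k = Q / (A * i)
k = 0.1149 / (25.1 * 1.87255)
k = 0.1149 / 47.001
k = 0.002445 cm/s


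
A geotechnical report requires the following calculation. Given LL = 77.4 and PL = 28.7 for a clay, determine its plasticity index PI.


Using PI = LL - PL
PI = 77.4 - 28.7
PI = 48.7


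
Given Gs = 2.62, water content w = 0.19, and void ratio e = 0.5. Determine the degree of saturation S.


Using S = Gs * w / e
S = 2.62 * 0.19 / 0.5
S = 0.9956


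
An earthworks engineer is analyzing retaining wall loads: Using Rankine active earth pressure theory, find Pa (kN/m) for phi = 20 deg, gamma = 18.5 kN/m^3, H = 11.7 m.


Compute active earth pressure coefficient:
Ka = tan^2(45 - phi/2) = tan^2(35.0) = 0.490291
Compute active force:
Pa = 0.5 * Ka * gamma * H^2
Pa = 0.5 * 0.490291 * 18.5 * 11.7^2
Pa = 620.82 kN/m


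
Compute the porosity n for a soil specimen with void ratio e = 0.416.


Result: 0.2938

Derivation:
Using the relation n = e / (1 + e)
n = 0.416 / (1 + 0.416)
n = 0.416 / 1.416
n = 0.2938


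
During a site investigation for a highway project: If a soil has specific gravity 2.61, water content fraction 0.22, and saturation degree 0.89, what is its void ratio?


Using the relation e = Gs * w / S
e = 2.61 * 0.22 / 0.89
e = 0.6452


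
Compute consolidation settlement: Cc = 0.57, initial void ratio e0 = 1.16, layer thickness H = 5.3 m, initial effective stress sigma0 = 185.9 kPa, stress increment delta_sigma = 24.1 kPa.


Using Sc = Cc * H / (1 + e0) * log10((sigma0 + delta_sigma) / sigma0)
Stress ratio = (185.9 + 24.1) / 185.9 = 1.12964
log10(1.12964) = 0.0529399
Cc * H / (1 + e0) = 0.57 * 5.3 / (1 + 1.16) = 1.39861
Sc = 1.39861 * 0.0529399
Sc = 0.074 m


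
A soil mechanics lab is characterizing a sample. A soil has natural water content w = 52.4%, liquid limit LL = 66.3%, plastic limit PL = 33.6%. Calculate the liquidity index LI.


Result: 0.575

Derivation:
First compute the plasticity index:
PI = LL - PL = 66.3 - 33.6 = 32.7
Then compute the liquidity index:
LI = (w - PL) / PI
LI = (52.4 - 33.6) / 32.7
LI = 0.575


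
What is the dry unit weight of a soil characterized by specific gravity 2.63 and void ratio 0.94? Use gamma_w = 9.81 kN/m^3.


Using gamma_d = Gs * gamma_w / (1 + e)
gamma_d = 2.63 * 9.81 / (1 + 0.94)
gamma_d = 2.63 * 9.81 / 1.94
gamma_d = 13.299 kN/m^3


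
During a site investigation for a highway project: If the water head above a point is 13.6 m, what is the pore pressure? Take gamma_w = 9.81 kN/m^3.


Using u = gamma_w * h_w
u = 9.81 * 13.6
u = 133.42 kPa


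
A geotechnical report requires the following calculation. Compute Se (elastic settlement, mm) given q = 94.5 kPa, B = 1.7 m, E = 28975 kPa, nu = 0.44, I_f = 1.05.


Using Se = q * B * (1 - nu^2) * I_f / E
1 - nu^2 = 1 - 0.44^2 = 0.8064
Se = 94.5 * 1.7 * 0.8064 * 1.05 / 28975
Se = 0.004695 m
Convert to mm: Se = 0.004695 * 1000 = 4.695 mm


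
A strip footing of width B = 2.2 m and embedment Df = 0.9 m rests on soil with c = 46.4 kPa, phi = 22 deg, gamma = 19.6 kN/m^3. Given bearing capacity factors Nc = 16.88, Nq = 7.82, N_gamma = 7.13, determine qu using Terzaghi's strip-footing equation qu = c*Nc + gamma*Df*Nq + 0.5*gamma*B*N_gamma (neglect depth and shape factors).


Result: 1074.9 kPa

Derivation:
Compute qu = c*Nc + gamma*Df*Nq + 0.5*gamma*B*N_gamma
Term 1: 46.4 * 16.88 = 783.232
Term 2: 19.6 * 0.9 * 7.82 = 137.9448
Term 3: 0.5 * 19.6 * 2.2 * 7.13 = 153.7228
qu = 783.232 + 137.9448 + 153.7228
qu = 1074.9 kPa


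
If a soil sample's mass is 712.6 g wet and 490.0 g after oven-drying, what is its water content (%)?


Using w = (m_wet - m_dry) / m_dry * 100
m_wet - m_dry = 712.6 - 490.0 = 222.6 g
w = 222.6 / 490.0 * 100
w = 45.43 %


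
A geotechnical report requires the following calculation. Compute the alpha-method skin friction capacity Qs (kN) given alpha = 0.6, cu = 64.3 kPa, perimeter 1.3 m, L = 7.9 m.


Result: 396.22 kN

Derivation:
Using Qs = alpha * cu * perimeter * L
Qs = 0.6 * 64.3 * 1.3 * 7.9
Qs = 396.22 kN


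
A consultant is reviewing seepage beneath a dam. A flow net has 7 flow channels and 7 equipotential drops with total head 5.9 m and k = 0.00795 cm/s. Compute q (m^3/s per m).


Convert k to m/s for unit consistency with H:
k = 0.00795 cm/s = 0.00795 / 100 m/s = 7.95e-05 m/s
Using q = k * H * Nf / Nd
Nf / Nd = 7 / 7 = 1.0
q = 7.95e-05 * 5.9 * 1.0
q = 0.0004691 m^3/s per m


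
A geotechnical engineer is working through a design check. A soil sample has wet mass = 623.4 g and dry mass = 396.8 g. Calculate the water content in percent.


Using w = (m_wet - m_dry) / m_dry * 100
m_wet - m_dry = 623.4 - 396.8 = 226.6 g
w = 226.6 / 396.8 * 100
w = 57.11 %


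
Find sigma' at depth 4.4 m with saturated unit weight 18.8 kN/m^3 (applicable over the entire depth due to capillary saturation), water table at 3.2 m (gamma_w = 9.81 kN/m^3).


Total stress = gamma_sat * depth
sigma = 18.8 * 4.4 = 82.72 kPa
Pore water pressure u = gamma_w * (depth - d_wt)
u = 9.81 * (4.4 - 3.2) = 11.772 kPa
Effective stress = sigma - u
sigma' = 82.72 - 11.772 = 70.95 kPa


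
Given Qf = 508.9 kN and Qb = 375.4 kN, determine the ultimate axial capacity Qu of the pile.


Result: 884.3 kN

Derivation:
Using Qu = Qf + Qb
Qu = 508.9 + 375.4
Qu = 884.3 kN


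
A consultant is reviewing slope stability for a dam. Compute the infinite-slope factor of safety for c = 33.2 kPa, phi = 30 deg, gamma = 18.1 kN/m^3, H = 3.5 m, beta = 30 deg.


Result: 2.21

Derivation:
Using Fs = c / (gamma*H*sin(beta)*cos(beta)) + tan(phi)/tan(beta)
Cohesion contribution = 33.2 / (18.1*3.5*sin(30)*cos(30))
Cohesion contribution = 1.21029
Friction contribution = tan(30)/tan(30) = 1
Fs = 1.21029 + 1
Fs = 2.21


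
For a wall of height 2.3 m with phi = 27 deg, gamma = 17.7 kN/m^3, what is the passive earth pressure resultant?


Compute passive earth pressure coefficient:
Kp = tan^2(45 + phi/2) = tan^2(58.5) = 2.66294
Compute passive force:
Pp = 0.5 * Kp * gamma * H^2
Pp = 0.5 * 2.66294 * 17.7 * 2.3^2
Pp = 124.67 kN/m


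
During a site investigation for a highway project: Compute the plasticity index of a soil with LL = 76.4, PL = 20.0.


Result: 56.4

Derivation:
Using PI = LL - PL
PI = 76.4 - 20.0
PI = 56.4


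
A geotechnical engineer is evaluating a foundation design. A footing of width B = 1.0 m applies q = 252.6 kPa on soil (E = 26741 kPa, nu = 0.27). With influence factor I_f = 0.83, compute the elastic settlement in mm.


Using Se = q * B * (1 - nu^2) * I_f / E
1 - nu^2 = 1 - 0.27^2 = 0.9271
Se = 252.6 * 1.0 * 0.9271 * 0.83 / 26741
Se = 0.007269 m
Convert to mm: Se = 0.007269 * 1000 = 7.269 mm


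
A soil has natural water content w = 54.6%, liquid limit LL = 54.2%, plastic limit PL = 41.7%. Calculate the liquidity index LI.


First compute the plasticity index:
PI = LL - PL = 54.2 - 41.7 = 12.5
Then compute the liquidity index:
LI = (w - PL) / PI
LI = (54.6 - 41.7) / 12.5
LI = 1.032


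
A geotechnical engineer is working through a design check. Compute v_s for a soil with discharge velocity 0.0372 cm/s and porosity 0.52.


Result: 0.07154 cm/s

Derivation:
Using v_s = v_d / n
v_s = 0.0372 / 0.52
v_s = 0.07154 cm/s


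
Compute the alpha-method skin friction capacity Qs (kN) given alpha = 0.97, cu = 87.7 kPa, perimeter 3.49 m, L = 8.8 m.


Using Qs = alpha * cu * perimeter * L
Qs = 0.97 * 87.7 * 3.49 * 8.8
Qs = 2612.64 kN


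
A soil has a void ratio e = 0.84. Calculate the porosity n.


Result: 0.4565

Derivation:
Using the relation n = e / (1 + e)
n = 0.84 / (1 + 0.84)
n = 0.84 / 1.84
n = 0.4565


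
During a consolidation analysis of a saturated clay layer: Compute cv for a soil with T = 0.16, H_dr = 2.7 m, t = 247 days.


Using cv = T * H_dr^2 / t
H_dr^2 = 2.7^2 = 7.29
cv = 0.16 * 7.29 / 247
cv = 0.00472 m^2/day


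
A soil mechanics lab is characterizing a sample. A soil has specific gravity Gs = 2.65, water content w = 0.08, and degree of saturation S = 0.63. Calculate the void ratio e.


Using the relation e = Gs * w / S
e = 2.65 * 0.08 / 0.63
e = 0.3365


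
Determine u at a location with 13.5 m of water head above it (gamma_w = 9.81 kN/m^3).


Using u = gamma_w * h_w
u = 9.81 * 13.5
u = 132.44 kPa


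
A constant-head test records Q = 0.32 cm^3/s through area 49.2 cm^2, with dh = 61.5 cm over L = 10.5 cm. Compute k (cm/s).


Compute hydraulic gradient:
i = dh / L = 61.5 / 10.5 = 5.85714
Then apply Darcy's law:
k = Q / (A * i)
k = 0.32 / (49.2 * 5.85714)
k = 0.32 / 288.171
k = 0.00111 cm/s


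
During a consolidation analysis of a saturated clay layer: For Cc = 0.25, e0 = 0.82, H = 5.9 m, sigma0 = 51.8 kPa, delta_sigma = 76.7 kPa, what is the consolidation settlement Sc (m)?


Result: 0.3198 m

Derivation:
Using Sc = Cc * H / (1 + e0) * log10((sigma0 + delta_sigma) / sigma0)
Stress ratio = (51.8 + 76.7) / 51.8 = 2.48069
log10(2.48069) = 0.394573
Cc * H / (1 + e0) = 0.25 * 5.9 / (1 + 0.82) = 0.81044
Sc = 0.81044 * 0.394573
Sc = 0.3198 m


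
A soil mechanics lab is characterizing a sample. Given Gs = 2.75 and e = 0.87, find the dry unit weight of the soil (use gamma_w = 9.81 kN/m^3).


Using gamma_d = Gs * gamma_w / (1 + e)
gamma_d = 2.75 * 9.81 / (1 + 0.87)
gamma_d = 2.75 * 9.81 / 1.87
gamma_d = 14.426 kN/m^3


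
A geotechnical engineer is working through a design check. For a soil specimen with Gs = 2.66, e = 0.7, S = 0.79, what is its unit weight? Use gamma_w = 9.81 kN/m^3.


Result: 18.541 kN/m^3

Derivation:
Using gamma = gamma_w * (Gs + S*e) / (1 + e)
Numerator: Gs + S*e = 2.66 + 0.79*0.7 = 3.213
Denominator: 1 + e = 1 + 0.7 = 1.7
gamma = 9.81 * 3.213 / 1.7
gamma = 18.541 kN/m^3


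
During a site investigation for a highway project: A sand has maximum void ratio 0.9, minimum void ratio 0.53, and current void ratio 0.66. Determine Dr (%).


Result: 64.86 %

Derivation:
Using Dr = (e_max - e) / (e_max - e_min) * 100
e_max - e = 0.9 - 0.66 = 0.24
e_max - e_min = 0.9 - 0.53 = 0.37
Dr = 0.24 / 0.37 * 100
Dr = 64.86 %


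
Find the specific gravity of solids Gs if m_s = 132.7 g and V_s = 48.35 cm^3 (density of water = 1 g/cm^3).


Using Gs = m_s / (V_s * rho_w)
Since rho_w = 1 g/cm^3:
Gs = 132.7 / 48.35
Gs = 2.745


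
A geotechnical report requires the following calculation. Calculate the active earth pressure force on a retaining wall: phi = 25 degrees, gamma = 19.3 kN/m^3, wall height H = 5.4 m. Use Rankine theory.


Result: 114.21 kN/m

Derivation:
Compute active earth pressure coefficient:
Ka = tan^2(45 - phi/2) = tan^2(32.5) = 0.405859
Compute active force:
Pa = 0.5 * Ka * gamma * H^2
Pa = 0.5 * 0.405859 * 19.3 * 5.4^2
Pa = 114.21 kN/m


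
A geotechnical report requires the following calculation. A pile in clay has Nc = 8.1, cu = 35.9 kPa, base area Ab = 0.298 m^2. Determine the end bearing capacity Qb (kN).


Result: 86.66 kN

Derivation:
Using Qb = Nc * cu * Ab
Qb = 8.1 * 35.9 * 0.298
Qb = 86.66 kN
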